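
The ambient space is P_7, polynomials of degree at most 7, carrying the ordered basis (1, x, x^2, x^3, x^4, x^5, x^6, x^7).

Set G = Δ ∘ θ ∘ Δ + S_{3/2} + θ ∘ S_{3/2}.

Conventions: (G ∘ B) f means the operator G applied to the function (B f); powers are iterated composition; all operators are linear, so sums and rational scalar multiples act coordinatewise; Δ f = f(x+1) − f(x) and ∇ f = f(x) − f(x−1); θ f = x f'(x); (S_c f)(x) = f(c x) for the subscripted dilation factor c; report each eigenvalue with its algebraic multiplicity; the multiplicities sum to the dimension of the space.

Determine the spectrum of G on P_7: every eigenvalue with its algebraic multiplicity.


λ = 1 (multiplicity 1), λ = 3 (multiplicity 1), λ = 27/4 (multiplicity 1), λ = 27/2 (multiplicity 1), λ = 405/16 (multiplicity 1), λ = 729/16 (multiplicity 1), λ = 5103/64 (multiplicity 1), λ = 2187/16 (multiplicity 1)

image of 1: 1
image of x: 3x
image of x^2: (27/4)x^2 + 2
image of x^3: (27/2)x^3 + 12x + 9
image of x^4: (405/16)x^4 + 36x^2 + 60x + 28
image of x^5: (729/16)x^5 + 80x^3 + 210x^2 + 210x + 75
image of x^6: (5103/64)x^6 + 150x^4 + 540x^3 + 840x^2 + 630x + 186
image of x^7: (2187/16)x^7 + 252x^5 + 1155x^4 + 2450x^3 + 2835x^2 + 1736x + 441
the matrix is upper triangular; its diagonal is (1, 3, 27/4, 27/2, 405/16, 729/16, 5103/64, 2187/16)
for a triangular matrix the eigenvalues are the diagonal entries, with algebraic multiplicity their repetition count


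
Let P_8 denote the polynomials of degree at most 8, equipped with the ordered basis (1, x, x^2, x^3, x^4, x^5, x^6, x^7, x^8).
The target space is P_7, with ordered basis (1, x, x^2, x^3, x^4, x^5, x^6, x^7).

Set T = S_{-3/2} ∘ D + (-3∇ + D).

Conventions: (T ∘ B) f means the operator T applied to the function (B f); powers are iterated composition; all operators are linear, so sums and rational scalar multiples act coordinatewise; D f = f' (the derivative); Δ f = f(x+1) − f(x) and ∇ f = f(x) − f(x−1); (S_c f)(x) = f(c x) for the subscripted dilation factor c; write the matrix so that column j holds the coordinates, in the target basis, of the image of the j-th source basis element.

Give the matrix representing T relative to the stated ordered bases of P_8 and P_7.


image of 1: 0
image of x: -1
image of x^2: -7x + 3
image of x^3: (3/4)x^2 + 9x - 3
image of x^4: -(43/2)x^3 + 18x^2 - 12x + 3
image of x^5: (245/16)x^4 + 30x^3 - 30x^2 + 15x - 3
image of x^6: -(921/16)x^5 + 45x^4 - 60x^3 + 45x^2 - 18x + 3
image of x^7: (4207/64)x^6 + 63x^5 - 105x^4 + 105x^3 - 63x^2 + 21x - 3
image of x^8: -(2443/16)x^7 + 84x^6 - 168x^5 + 210x^4 - 168x^3 + 84x^2 - 24x + 3
each image's coordinates form column j of the matrix

the matrix is [[0, -1, 3, -3, 3, -3, 3, -3, 3]; [0, 0, -7, 9, -12, 15, -18, 21, -24]; [0, 0, 0, 3/4, 18, -30, 45, -63, 84]; [0, 0, 0, 0, -43/2, 30, -60, 105, -168]; [0, 0, 0, 0, 0, 245/16, 45, -105, 210]; [0, 0, 0, 0, 0, 0, -921/16, 63, -168]; [0, 0, 0, 0, 0, 0, 0, 4207/64, 84]; [0, 0, 0, 0, 0, 0, 0, 0, -2443/16]] (rows listed top to bottom)


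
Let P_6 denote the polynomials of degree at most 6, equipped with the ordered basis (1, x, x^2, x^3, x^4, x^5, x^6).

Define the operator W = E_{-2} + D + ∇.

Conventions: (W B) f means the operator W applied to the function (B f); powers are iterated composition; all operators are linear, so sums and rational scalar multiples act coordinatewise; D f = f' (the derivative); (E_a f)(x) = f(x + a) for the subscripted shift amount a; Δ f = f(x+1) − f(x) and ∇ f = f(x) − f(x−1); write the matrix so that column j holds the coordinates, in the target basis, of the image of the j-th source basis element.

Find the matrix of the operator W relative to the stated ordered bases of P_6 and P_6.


image of 1: 1
image of x: x
image of x^2: x^2 + 3
image of x^3: x^3 + 9x - 7
image of x^4: x^4 + 18x^2 - 28x + 15
image of x^5: x^5 + 30x^3 - 70x^2 + 75x - 31
image of x^6: x^6 + 45x^4 - 140x^3 + 225x^2 - 186x + 63
each image's coordinates form column j of the matrix

the matrix is [[1, 0, 3, -7, 15, -31, 63]; [0, 1, 0, 9, -28, 75, -186]; [0, 0, 1, 0, 18, -70, 225]; [0, 0, 0, 1, 0, 30, -140]; [0, 0, 0, 0, 1, 0, 45]; [0, 0, 0, 0, 0, 1, 0]; [0, 0, 0, 0, 0, 0, 1]] (rows listed top to bottom)


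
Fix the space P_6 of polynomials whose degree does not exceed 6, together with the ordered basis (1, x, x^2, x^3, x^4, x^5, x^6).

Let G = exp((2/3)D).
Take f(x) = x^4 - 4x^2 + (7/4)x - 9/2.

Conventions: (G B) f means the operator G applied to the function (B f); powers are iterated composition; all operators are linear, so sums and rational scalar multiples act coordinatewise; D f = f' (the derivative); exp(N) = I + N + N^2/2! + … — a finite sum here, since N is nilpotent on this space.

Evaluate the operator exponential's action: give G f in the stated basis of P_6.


order-1 term: (8/3)x^3 - (16/3)x + 7/6
order-2 term: (8/3)x^2 - 16/9
order-3 term: (32/27)x
order-4 term: 16/81
the series for exp((2/3)D) f terminates at order 4
exp((2/3)D) f = x^4 + (8/3)x^3 - (4/3)x^2 - (259/108)x - 398/81

the result is g(x) = x^4 + (8/3)x^3 - (4/3)x^2 - (259/108)x - 398/81


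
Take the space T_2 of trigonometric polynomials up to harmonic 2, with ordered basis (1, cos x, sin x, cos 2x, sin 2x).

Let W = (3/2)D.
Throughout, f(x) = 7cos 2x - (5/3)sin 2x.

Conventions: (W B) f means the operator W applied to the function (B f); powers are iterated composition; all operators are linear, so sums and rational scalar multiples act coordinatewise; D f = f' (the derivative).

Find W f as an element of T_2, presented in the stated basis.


D f = -(10/3)cos 2x - 14sin 2x
((3/2)D) f = -5cos 2x - 21sin 2x

the result is g(x) = -5cos 2x - 21sin 2x


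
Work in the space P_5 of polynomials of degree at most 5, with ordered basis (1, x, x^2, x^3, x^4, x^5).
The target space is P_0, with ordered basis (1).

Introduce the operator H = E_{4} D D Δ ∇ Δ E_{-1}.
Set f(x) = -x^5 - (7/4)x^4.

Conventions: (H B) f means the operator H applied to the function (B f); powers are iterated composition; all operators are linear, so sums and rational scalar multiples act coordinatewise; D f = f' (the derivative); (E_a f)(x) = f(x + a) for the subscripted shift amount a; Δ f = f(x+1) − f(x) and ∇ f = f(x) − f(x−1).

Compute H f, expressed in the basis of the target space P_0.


E_{-1} f = -x^5 + (13/4)x^4 - 3x^3 - (1/2)x^2 + 2x - 3/4
Δ E_{-1} f = -5x^4 + 3x^3 + (1/2)x^2 - 2x + 3/4
∇ Δ E_{-1} f = -20x^3 + 39x^2 - 28x + 11/2
Δ (∇ Δ E_{-1}) f = -60x^2 + 18x - 9
D Δ (∇ Δ E_{-1}) f = -120x + 18
D D Δ (∇ Δ E_{-1}) f = -120
E_{4} D D Δ (∇ Δ E_{-1}) f = -120

the image equals g(x) = -120


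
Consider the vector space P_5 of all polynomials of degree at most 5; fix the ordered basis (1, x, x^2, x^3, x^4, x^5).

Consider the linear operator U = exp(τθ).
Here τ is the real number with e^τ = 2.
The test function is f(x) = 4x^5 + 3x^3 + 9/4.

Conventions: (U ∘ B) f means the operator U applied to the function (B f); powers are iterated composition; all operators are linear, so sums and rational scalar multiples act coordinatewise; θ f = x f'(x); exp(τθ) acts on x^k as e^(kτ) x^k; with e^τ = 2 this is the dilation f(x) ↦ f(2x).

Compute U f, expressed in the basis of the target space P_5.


g(x) = 128x^5 + 24x^3 + 9/4

exp(τθ) x^k = e^(kτ) x^k; with e^τ = 2 this sends x^k to 2^k x^k
x^3 ↦ 8 x^3
x^5 ↦ 32 x^5
applying this coordinatewise to f: exp(τθ) f = 128x^5 + 24x^3 + 9/4


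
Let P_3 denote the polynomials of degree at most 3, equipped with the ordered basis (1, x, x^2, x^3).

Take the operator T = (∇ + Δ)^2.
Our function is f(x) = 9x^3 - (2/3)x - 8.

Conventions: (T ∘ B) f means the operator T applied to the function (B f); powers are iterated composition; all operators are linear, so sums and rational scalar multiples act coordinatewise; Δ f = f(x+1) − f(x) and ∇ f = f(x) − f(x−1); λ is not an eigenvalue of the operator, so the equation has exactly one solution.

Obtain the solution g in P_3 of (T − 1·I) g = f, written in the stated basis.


write g with unknown coordinates in the stated basis and equate coefficients in (T − 1·I) g = f
solving from the highest basis element down gives g = -9x^3 - (646/3)x + 8
check: T g = -216x
so T g − 1·g = 9x^3 - (2/3)x - 8 = f ✓

the result is g(x) = -9x^3 - (646/3)x + 8


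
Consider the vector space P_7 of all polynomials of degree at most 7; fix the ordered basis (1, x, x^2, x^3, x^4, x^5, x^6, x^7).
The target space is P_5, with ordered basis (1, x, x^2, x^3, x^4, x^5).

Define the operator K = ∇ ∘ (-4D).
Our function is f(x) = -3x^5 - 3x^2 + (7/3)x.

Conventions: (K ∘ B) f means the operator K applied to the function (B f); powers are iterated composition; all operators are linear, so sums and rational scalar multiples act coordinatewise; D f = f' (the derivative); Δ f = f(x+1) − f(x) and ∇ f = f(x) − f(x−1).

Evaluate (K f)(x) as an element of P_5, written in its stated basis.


D f = -15x^4 - 6x + 7/3
(-4D) f = 60x^4 + 24x - 28/3
∇ (-4D) f = 240x^3 - 360x^2 + 240x - 36

g(x) = 240x^3 - 360x^2 + 240x - 36


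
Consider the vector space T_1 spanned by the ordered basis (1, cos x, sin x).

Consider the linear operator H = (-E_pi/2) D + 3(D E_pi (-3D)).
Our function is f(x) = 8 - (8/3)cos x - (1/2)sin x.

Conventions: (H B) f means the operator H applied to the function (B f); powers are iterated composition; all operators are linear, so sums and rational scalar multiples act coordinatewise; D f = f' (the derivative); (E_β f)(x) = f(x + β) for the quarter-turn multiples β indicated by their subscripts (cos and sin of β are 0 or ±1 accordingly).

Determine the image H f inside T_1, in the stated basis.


g(x) = (64/3)cos x + 4sin x

D f = -(1/2)cos x + (8/3)sin x
E_pi/2 D f = (8/3)cos x + (1/2)sin x
(-E_pi/2) D f = -(8/3)cos x - (1/2)sin x
D f = -(1/2)cos x + (8/3)sin x
(-3D) f = (3/2)cos x - 8sin x
E_pi (-3D) f = -(3/2)cos x + 8sin x
D E_pi (-3D) f = 8cos x + (3/2)sin x
(3(D E_pi (-3D))) f = 24cos x + (9/2)sin x
((-E_pi/2) D + 3(D E_pi (-3D))) f = (64/3)cos x + 4sin x


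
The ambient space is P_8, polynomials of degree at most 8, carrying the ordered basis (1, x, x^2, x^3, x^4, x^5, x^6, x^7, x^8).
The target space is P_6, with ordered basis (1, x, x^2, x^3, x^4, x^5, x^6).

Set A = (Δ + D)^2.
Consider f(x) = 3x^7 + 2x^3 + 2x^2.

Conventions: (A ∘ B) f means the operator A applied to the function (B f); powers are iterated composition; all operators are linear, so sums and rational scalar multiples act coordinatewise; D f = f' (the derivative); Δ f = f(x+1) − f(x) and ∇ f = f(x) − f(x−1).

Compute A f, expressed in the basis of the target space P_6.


Δ f = 21x^6 + 63x^5 + 105x^4 + 105x^3 + 69x^2 + 31x + 7
D f = 21x^6 + 6x^2 + 4x
(Δ + D) f = 42x^6 + 63x^5 + 105x^4 + 105x^3 + 75x^2 + 35x + 7
Δ (Δ + D) f = 252x^5 + 945x^4 + 1890x^3 + 2205x^2 + 1452x + 425
D (Δ + D) f = 252x^5 + 315x^4 + 420x^3 + 315x^2 + 150x + 35
(Δ + D) (Δ + D) f = 504x^5 + 1260x^4 + 2310x^3 + 2520x^2 + 1602x + 460

the image equals g(x) = 504x^5 + 1260x^4 + 2310x^3 + 2520x^2 + 1602x + 460


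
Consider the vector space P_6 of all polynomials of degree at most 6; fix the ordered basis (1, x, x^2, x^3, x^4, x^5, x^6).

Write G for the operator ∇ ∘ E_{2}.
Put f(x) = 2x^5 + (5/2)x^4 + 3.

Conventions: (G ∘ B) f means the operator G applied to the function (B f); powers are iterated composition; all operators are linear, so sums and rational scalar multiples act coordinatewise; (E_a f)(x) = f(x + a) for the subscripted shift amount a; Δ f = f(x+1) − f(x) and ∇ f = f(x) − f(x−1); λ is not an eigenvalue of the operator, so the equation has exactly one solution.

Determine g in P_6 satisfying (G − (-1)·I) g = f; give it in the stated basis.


write g with unknown coordinates in the stated basis and equate coefficients in (G − (-1)·I) g = f
solving from the highest basis element down gives g = 2x^5 - (15/2)x^4 - 30x^3 + 85x^2 + 160x - 303/2
check: G g = 10x^4 + 30x^3 - 85x^2 - 160x + 309/2
so G g − (-1)·g = 2x^5 + (5/2)x^4 + 3 = f ✓

g(x) = 2x^5 - (15/2)x^4 - 30x^3 + 85x^2 + 160x - 303/2


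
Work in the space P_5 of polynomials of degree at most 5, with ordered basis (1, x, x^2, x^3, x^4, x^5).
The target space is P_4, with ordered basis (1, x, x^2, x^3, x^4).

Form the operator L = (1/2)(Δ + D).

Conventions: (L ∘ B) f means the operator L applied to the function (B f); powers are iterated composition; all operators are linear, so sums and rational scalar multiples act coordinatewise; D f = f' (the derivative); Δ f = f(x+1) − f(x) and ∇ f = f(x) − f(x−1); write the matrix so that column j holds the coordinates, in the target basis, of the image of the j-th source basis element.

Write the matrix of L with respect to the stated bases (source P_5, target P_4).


the matrix is [[0, 1, 1/2, 1/2, 1/2, 1/2]; [0, 0, 2, 3/2, 2, 5/2]; [0, 0, 0, 3, 3, 5]; [0, 0, 0, 0, 4, 5]; [0, 0, 0, 0, 0, 5]] (rows listed top to bottom)

image of 1: 0
image of x: 1
image of x^2: 2x + 1/2
image of x^3: 3x^2 + (3/2)x + 1/2
image of x^4: 4x^3 + 3x^2 + 2x + 1/2
image of x^5: 5x^4 + 5x^3 + 5x^2 + (5/2)x + 1/2
each image's coordinates form column j of the matrix


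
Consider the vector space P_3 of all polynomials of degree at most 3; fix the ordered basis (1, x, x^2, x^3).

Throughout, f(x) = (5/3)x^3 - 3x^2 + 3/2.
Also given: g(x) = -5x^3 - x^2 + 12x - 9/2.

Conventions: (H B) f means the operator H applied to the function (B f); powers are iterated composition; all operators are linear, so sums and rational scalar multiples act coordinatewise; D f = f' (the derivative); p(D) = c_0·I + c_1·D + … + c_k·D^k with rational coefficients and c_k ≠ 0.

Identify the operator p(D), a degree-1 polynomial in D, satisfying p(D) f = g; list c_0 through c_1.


c_0 = -3, c_1 = -2

D^0 f = (5/3)x^3 - 3x^2 + 3/2
D^1 f = 5x^2 - 6x
matching coefficients of g against c_0 f + c_1 Df + … from the top degree down determines the c_i
solution: c_0 = -3, c_1 = -2


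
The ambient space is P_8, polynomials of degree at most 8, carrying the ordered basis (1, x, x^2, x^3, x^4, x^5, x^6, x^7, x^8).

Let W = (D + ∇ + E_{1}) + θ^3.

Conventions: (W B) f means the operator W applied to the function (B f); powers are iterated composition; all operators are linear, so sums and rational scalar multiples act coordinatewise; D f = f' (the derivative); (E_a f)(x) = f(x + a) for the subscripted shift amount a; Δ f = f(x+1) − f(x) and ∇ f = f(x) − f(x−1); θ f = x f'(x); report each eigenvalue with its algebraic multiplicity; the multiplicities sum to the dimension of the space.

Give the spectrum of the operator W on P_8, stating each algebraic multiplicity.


λ = 1 (multiplicity 1), λ = 2 (multiplicity 1), λ = 9 (multiplicity 1), λ = 28 (multiplicity 1), λ = 65 (multiplicity 1), λ = 126 (multiplicity 1), λ = 217 (multiplicity 1), λ = 344 (multiplicity 1), λ = 513 (multiplicity 1)

image of 1: 1
image of x: 2x + 3
image of x^2: 9x^2 + 6x
image of x^3: 28x^3 + 9x^2 + 2
image of x^4: 65x^4 + 12x^3 + 8x
image of x^5: 126x^5 + 15x^4 + 20x^2 + 2
image of x^6: 217x^6 + 18x^5 + 40x^3 + 12x
image of x^7: 344x^7 + 21x^6 + 70x^4 + 42x^2 + 2
image of x^8: 513x^8 + 24x^7 + 112x^5 + 112x^3 + 16x
the matrix is upper triangular; its diagonal is (1, 2, 9, 28, 65, 126, 217, 344, 513)
for a triangular matrix the eigenvalues are the diagonal entries, with algebraic multiplicity their repetition count


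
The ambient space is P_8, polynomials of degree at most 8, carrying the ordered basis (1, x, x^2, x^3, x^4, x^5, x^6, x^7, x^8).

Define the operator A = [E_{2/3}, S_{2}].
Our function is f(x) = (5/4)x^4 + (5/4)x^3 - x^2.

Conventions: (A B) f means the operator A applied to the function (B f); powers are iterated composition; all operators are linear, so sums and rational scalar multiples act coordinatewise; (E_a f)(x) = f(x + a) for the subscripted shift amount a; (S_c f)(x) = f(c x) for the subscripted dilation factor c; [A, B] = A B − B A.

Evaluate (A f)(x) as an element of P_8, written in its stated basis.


S_{2} f = 20x^4 + 10x^3 - 4x^2
E_{2/3} S_{2} f = 20x^4 + (190/3)x^3 + (208/3)x^2 + (856/27)x + 416/81
E_{2/3} f = (5/4)x^4 + (55/12)x^3 + (29/6)x^2 + (49/27)x + 14/81
S_{2} E_{2/3} f = 20x^4 + (110/3)x^3 + (58/3)x^2 + (98/27)x + 14/81
[E_{2/3}, S_{2}] f = (80/3)x^3 + 50x^2 + (758/27)x + 134/27

g(x) = (80/3)x^3 + 50x^2 + (758/27)x + 134/27


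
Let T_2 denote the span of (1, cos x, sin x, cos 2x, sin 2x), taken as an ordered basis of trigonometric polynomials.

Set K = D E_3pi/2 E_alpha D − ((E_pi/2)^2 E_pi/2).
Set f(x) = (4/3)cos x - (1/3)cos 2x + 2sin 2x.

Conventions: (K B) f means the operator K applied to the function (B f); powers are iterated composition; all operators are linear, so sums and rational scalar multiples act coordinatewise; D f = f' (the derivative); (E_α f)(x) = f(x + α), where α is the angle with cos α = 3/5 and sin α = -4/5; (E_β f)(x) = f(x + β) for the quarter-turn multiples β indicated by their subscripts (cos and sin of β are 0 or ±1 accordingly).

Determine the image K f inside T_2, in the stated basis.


D f = -(4/3)sin x + 4cos 2x + (2/3)sin 2x
E_alpha D f = (16/15)cos x - (4/5)sin x - (44/25)cos 2x + (274/75)sin 2x
E_3pi/2 E_alpha D f = (4/5)cos x + (16/15)sin x + (44/25)cos 2x - (274/75)sin 2x
D E_3pi/2 E_alpha D f = (16/15)cos x - (4/5)sin x - (548/75)cos 2x - (88/25)sin 2x
E_pi/2 f = -(4/3)sin x + (1/3)cos 2x - 2sin 2x
E_pi/2 E_pi/2 f = -(4/3)cos x - (1/3)cos 2x + 2sin 2x
E_pi/2 E_pi/2 E_pi/2 f = (4/3)sin x + (1/3)cos 2x - 2sin 2x
(-((E_pi/2)^2 E_pi/2)) f = -(4/3)sin x - (1/3)cos 2x + 2sin 2x
(D E_3pi/2 E_alpha D − ((E_pi/2)^2 E_pi/2)) f = (16/15)cos x - (32/15)sin x - (191/25)cos 2x - (38/25)sin 2x

the image equals g(x) = (16/15)cos x - (32/15)sin x - (191/25)cos 2x - (38/25)sin 2x


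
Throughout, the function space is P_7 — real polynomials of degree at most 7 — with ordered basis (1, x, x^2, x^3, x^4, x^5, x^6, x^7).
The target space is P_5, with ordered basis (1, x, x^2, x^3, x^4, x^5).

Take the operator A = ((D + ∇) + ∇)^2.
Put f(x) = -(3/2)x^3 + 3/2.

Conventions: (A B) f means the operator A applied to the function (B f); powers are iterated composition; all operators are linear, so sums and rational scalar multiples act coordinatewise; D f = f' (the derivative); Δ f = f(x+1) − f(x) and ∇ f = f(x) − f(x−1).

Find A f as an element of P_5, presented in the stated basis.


the result is g(x) = -81x + 54

D f = -(9/2)x^2
∇ f = -(9/2)x^2 + (9/2)x - 3/2
(D + ∇) f = -9x^2 + (9/2)x - 3/2
∇ f = -(9/2)x^2 + (9/2)x - 3/2
((D + ∇) + ∇) f = -(27/2)x^2 + 9x - 3
D ((D + ∇) + ∇) f = -27x + 9
∇ ((D + ∇) + ∇) f = -27x + 45/2
(D + ∇) ((D + ∇) + ∇) f = -54x + 63/2
∇ ((D + ∇) + ∇) f = -27x + 45/2
((D + ∇) + ∇) ((D + ∇) + ∇) f = -81x + 54


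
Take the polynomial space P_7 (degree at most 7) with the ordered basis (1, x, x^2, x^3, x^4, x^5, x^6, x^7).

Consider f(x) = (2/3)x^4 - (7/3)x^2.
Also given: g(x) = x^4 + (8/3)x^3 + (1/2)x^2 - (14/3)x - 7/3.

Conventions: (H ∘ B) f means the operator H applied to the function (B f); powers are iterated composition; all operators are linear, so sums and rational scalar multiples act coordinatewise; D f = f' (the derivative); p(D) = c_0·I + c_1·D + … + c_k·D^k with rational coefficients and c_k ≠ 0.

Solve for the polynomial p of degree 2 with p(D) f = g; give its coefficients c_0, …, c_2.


D^0 f = (2/3)x^4 - (7/3)x^2
D^1 f = (8/3)x^3 - (14/3)x
D^2 f = 8x^2 - 14/3
matching coefficients of g against c_0 f + c_1 Df + … from the top degree down determines the c_i
solution: c_0 = 3/2, c_1 = 1, c_2 = 1/2

p(D) = (3/2)·I + D + (1/2)·D^2, i.e. c_0 = 3/2, c_1 = 1, c_2 = 1/2


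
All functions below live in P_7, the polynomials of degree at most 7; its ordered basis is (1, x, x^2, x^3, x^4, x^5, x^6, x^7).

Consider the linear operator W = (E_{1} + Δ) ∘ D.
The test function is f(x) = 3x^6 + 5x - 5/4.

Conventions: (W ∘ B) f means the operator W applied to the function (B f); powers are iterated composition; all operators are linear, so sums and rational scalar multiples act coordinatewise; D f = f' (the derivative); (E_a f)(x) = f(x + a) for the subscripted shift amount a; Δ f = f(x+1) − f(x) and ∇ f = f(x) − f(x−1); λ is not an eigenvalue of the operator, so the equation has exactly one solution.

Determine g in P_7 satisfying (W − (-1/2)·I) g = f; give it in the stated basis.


write g with unknown coordinates in the stated basis and equate coefficients in (W − (-1/2)·I) g = f
solving from the highest basis element down gives g = 6x^6 - 72x^5 + 4320x^3 - 18720x^2 - 23750x + 293427/2
check: W g = 36x^5 - 2160x^3 + 9360x^2 + 11880x - 73358
so W g − (-1/2)·g = 3x^6 + 5x - 5/4 = f ✓

the image equals g(x) = 6x^6 - 72x^5 + 4320x^3 - 18720x^2 - 23750x + 293427/2


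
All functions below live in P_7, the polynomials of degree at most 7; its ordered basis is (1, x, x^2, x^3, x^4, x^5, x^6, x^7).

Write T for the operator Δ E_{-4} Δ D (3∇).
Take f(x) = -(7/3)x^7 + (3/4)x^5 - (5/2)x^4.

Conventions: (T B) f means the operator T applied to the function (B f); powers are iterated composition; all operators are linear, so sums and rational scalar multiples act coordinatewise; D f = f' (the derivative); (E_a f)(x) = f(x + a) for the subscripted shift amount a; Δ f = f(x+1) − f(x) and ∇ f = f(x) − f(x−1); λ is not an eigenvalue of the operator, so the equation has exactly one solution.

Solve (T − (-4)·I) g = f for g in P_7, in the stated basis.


the image equals g(x) = -(7/12)x^7 + (3/16)x^5 - (5/8)x^4 + (735/2)x^3 - (15435/4)x^2 + (110115/8)x - 266415/16

write g with unknown coordinates in the stated basis and equate coefficients in (T − (-4)·I) g = f
solving from the highest basis element down gives g = -(7/12)x^7 + (3/16)x^5 - (5/8)x^4 + (735/2)x^3 - (15435/4)x^2 + (110115/8)x - 266415/16
check: T g = -1470x^3 + 15435x^2 - (110115/2)x + 266415/4
so T g − (-4)·g = -(7/3)x^7 + (3/4)x^5 - (5/2)x^4 = f ✓


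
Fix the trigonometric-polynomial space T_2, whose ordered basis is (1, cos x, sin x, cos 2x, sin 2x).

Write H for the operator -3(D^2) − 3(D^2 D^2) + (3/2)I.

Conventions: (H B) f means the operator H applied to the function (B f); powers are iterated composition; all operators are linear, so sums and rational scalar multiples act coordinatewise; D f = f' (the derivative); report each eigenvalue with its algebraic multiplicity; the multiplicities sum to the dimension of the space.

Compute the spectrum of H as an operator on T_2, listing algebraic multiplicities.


λ = -69/2 (multiplicity 2), λ = 3/2 (multiplicity 3)

image of 1: 3/2
image of cos x: (3/2)cos x
image of sin x: (3/2)sin x
image of cos 2x: -(69/2)cos 2x
image of sin 2x: -(69/2)sin 2x
the matrix is diagonal; its diagonal is (3/2, 3/2, 3/2, -69/2, -69/2)
for a triangular matrix the eigenvalues are the diagonal entries, with algebraic multiplicity their repetition count


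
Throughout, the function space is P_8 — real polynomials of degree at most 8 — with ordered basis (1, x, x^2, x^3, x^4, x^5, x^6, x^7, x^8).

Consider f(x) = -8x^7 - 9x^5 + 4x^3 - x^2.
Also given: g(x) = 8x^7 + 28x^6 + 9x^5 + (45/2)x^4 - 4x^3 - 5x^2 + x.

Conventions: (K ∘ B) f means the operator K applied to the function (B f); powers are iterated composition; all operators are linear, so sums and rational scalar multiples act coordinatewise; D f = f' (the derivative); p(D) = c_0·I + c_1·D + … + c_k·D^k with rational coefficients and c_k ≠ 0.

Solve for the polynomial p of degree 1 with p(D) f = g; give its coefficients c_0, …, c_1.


p(D) = -I − (1/2)·D, i.e. c_0 = -1, c_1 = -1/2

D^0 f = -8x^7 - 9x^5 + 4x^3 - x^2
D^1 f = -56x^6 - 45x^4 + 12x^2 - 2x
matching coefficients of g against c_0 f + c_1 Df + … from the top degree down determines the c_i
solution: c_0 = -1, c_1 = -1/2


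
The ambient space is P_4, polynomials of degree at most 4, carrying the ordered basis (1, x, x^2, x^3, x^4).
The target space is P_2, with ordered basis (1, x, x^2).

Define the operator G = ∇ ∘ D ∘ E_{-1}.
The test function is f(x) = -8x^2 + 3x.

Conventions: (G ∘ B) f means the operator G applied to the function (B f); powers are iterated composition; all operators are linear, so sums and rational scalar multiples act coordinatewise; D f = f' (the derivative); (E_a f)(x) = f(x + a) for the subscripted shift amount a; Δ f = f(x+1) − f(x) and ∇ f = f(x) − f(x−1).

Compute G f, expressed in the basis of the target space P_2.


E_{-1} f = -8x^2 + 19x - 11
D E_{-1} f = -16x + 19
∇ D E_{-1} f = -16

g(x) = -16


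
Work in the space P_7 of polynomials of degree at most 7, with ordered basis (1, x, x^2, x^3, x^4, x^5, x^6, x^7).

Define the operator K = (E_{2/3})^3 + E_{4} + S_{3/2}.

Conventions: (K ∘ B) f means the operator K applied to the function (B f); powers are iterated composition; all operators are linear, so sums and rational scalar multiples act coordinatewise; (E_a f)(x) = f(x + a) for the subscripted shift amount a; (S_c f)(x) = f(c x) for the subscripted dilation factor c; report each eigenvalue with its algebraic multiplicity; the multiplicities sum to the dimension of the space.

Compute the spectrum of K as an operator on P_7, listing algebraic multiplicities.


λ = 3 (multiplicity 1), λ = 7/2 (multiplicity 1), λ = 17/4 (multiplicity 1), λ = 43/8 (multiplicity 1), λ = 113/16 (multiplicity 1), λ = 307/32 (multiplicity 1), λ = 857/64 (multiplicity 1), λ = 2443/128 (multiplicity 1)

image of 1: 3
image of x: (7/2)x + 6
image of x^2: (17/4)x^2 + 12x + 20
image of x^3: (43/8)x^3 + 18x^2 + 60x + 72
image of x^4: (113/16)x^4 + 24x^3 + 120x^2 + 288x + 272
image of x^5: (307/32)x^5 + 30x^4 + 200x^3 + 720x^2 + 1360x + 1056
image of x^6: (857/64)x^6 + 36x^5 + 300x^4 + 1440x^3 + 4080x^2 + 6336x + 4160
image of x^7: (2443/128)x^7 + 42x^6 + 420x^5 + 2520x^4 + 9520x^3 + 22176x^2 + 29120x + 16512
the matrix is upper triangular; its diagonal is (3, 7/2, 17/4, 43/8, 113/16, 307/32, 857/64, 2443/128)
for a triangular matrix the eigenvalues are the diagonal entries, with algebraic multiplicity their repetition count


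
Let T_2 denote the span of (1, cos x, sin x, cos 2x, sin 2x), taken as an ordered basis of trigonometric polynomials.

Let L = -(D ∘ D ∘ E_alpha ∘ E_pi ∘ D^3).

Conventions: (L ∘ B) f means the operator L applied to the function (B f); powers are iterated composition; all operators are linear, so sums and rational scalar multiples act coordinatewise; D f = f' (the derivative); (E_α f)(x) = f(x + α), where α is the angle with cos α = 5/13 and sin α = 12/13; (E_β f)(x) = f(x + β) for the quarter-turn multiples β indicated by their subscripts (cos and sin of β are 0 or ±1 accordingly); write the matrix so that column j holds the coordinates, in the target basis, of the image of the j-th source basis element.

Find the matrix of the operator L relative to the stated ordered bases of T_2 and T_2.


the matrix is [[0, 0, 0, 0, 0]; [0, -12/13, 5/13, 0, 0]; [0, -5/13, -12/13, 0, 0]; [0, 0, 0, 3840/169, 3808/169]; [0, 0, 0, -3808/169, 3840/169]] (rows listed top to bottom)

image of 1: 0
image of cos x: -(12/13)cos x - (5/13)sin x
image of sin x: (5/13)cos x - (12/13)sin x
image of cos 2x: (3840/169)cos 2x - (3808/169)sin 2x
image of sin 2x: (3808/169)cos 2x + (3840/169)sin 2x
each image's coordinates form column j of the matrix


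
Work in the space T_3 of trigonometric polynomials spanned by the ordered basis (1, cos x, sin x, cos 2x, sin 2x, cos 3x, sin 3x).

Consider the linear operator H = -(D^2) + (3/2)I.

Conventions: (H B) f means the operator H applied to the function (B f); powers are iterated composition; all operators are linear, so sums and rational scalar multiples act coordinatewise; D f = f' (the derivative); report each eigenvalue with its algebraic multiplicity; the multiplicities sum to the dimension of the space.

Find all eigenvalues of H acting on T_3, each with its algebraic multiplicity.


λ = 3/2 (multiplicity 1), λ = 5/2 (multiplicity 2), λ = 11/2 (multiplicity 2), λ = 21/2 (multiplicity 2)

image of 1: 3/2
image of cos x: (5/2)cos x
image of sin x: (5/2)sin x
image of cos 2x: (11/2)cos 2x
image of sin 2x: (11/2)sin 2x
image of cos 3x: (21/2)cos 3x
image of sin 3x: (21/2)sin 3x
the matrix is diagonal; its diagonal is (3/2, 5/2, 5/2, 11/2, 11/2, 21/2, 21/2)
for a triangular matrix the eigenvalues are the diagonal entries, with algebraic multiplicity their repetition count


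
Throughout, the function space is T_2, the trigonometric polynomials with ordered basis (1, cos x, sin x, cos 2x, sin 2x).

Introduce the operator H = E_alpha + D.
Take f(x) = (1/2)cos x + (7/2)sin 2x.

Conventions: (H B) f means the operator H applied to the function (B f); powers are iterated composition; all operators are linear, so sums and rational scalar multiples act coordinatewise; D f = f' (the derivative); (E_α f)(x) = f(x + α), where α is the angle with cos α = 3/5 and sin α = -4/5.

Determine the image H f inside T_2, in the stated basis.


the result is g(x) = (3/10)cos x - (1/10)sin x + (91/25)cos 2x - (49/50)sin 2x

E_alpha f = (3/10)cos x + (2/5)sin x - (84/25)cos 2x - (49/50)sin 2x
D f = -(1/2)sin x + 7cos 2x
(E_alpha + D) f = (3/10)cos x - (1/10)sin x + (91/25)cos 2x - (49/50)sin 2x


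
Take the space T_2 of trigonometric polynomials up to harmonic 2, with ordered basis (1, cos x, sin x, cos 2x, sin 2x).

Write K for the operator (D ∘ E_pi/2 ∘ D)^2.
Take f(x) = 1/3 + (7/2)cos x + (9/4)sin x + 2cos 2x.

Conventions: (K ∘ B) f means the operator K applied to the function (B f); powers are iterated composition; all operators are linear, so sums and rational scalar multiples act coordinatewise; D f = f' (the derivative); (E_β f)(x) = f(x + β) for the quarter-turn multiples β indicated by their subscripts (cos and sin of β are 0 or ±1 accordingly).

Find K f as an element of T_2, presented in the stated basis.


g(x) = -(7/2)cos x - (9/4)sin x + 32cos 2x

D f = (9/4)cos x - (7/2)sin x - 4sin 2x
E_pi/2 D f = -(7/2)cos x - (9/4)sin x + 4sin 2x
D E_pi/2 D f = -(9/4)cos x + (7/2)sin x + 8cos 2x
D (D ∘ E_pi/2 ∘ D) f = (7/2)cos x + (9/4)sin x - 16sin 2x
E_pi/2 D (D ∘ E_pi/2 ∘ D) f = (9/4)cos x - (7/2)sin x + 16sin 2x
D E_pi/2 D (D ∘ E_pi/2 ∘ D) f = -(7/2)cos x - (9/4)sin x + 32cos 2x


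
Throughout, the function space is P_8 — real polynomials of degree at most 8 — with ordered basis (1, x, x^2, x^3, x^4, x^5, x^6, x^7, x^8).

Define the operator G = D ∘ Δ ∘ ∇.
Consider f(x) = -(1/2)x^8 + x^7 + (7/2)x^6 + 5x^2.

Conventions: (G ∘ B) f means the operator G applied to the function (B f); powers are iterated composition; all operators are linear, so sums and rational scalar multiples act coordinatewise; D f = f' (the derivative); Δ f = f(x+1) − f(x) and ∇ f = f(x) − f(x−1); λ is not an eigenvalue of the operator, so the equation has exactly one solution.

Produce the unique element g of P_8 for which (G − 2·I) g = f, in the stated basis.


write g with unknown coordinates in the stated basis and equate coefficients in (G − 2·I) g = f
solving from the highest basis element down gives g = (1/4)x^8 - (1/2)x^7 - (7/4)x^6 + 42x^5 - (105/2)x^4 - 35x^3 + 1205x^2 - (1337/2)x + 203/2
check: G g = 84x^5 - 105x^4 - 70x^3 + 2415x^2 - 1337x + 203
so G g − 2·g = -(1/2)x^8 + x^7 + (7/2)x^6 + 5x^2 = f ✓

the image equals g(x) = (1/4)x^8 - (1/2)x^7 - (7/4)x^6 + 42x^5 - (105/2)x^4 - 35x^3 + 1205x^2 - (1337/2)x + 203/2


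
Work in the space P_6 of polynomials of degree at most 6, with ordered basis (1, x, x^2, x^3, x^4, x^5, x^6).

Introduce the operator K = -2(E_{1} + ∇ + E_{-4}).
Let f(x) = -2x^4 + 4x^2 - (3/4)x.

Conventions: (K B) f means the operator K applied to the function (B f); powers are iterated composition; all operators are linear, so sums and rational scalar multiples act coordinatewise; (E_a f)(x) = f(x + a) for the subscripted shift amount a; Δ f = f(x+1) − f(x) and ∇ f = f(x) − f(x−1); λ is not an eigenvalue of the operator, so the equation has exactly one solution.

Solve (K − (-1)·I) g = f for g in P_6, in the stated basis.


the result is g(x) = (2/3)x^4 + (32/9)x^3 - (268/9)x^2 - (8933/108)x + 19483/81

write g with unknown coordinates in the stated basis and equate coefficients in (K − (-1)·I) g = f
solving from the highest basis element down gives g = (2/3)x^4 + (32/9)x^3 - (268/9)x^2 - (8933/108)x + 19483/81
check: K g = -(8/3)x^4 - (32/9)x^3 + (304/9)x^2 + (2213/27)x - 19483/81
so K g − (-1)·g = -2x^4 + 4x^2 - (3/4)x = f ✓


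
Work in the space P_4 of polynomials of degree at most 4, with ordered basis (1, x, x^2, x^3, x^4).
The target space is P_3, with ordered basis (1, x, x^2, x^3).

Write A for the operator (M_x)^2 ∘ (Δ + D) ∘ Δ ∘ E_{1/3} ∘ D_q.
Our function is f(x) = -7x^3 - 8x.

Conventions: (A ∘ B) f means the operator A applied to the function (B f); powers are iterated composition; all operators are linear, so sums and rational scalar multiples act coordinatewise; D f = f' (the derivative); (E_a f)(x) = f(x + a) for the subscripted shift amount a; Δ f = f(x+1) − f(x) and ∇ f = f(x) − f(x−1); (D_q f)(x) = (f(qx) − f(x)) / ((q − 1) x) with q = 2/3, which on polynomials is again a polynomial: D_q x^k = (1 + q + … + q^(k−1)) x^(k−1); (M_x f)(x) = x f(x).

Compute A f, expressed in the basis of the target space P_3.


D_q f = -(133/9)x^2 - 8
E_{1/3} D_q f = -(133/9)x^2 - (266/27)x - 781/81
Δ E_{1/3} D_q f = -(266/9)x - 665/27
Δ (Δ ∘ E_{1/3} ∘ D_q) f = -266/9
D (Δ ∘ E_{1/3} ∘ D_q) f = -266/9
(Δ + D) (Δ ∘ E_{1/3} ∘ D_q) f = -532/9
M_x (Δ + D) (Δ ∘ E_{1/3} ∘ D_q) f = -(532/9)x
M_x M_x (Δ + D) (Δ ∘ E_{1/3} ∘ D_q) f = -(532/9)x^2

the result is g(x) = -(532/9)x^2


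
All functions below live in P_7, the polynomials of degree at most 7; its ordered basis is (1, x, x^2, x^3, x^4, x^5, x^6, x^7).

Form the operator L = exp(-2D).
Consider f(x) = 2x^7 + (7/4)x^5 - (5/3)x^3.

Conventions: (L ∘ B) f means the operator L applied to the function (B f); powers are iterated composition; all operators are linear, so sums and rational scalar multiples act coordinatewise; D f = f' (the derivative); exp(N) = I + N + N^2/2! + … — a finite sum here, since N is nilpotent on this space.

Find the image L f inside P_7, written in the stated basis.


the image equals g(x) = 2x^7 - 28x^6 + (679/4)x^5 - (1155/2)x^4 + (3565/3)x^3 - 1474x^2 + 1016x - 896/3

order-1 term: -28x^6 - (35/2)x^4 + 10x^2
order-2 term: 168x^5 + 70x^3 - 20x
order-3 term: -560x^4 - 140x^2 + 40/3
order-4 term: 1120x^3 + 140x
order-5 term: -1344x^2 - 56
order-6 term: 896x
order-7 term: -256
the series for exp(-2D) f terminates at order 7
exp(-2D) f = 2x^7 - 28x^6 + (679/4)x^5 - (1155/2)x^4 + (3565/3)x^3 - 1474x^2 + 1016x - 896/3


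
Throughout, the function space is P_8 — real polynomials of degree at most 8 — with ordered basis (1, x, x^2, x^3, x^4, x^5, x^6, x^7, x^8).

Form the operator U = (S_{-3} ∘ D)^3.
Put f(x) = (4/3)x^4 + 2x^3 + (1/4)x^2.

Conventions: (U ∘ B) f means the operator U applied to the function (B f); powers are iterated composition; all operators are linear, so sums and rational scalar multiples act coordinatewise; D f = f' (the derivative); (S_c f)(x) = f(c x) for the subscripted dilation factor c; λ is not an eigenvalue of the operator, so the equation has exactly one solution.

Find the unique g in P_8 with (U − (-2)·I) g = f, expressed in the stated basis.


write g with unknown coordinates in the stated basis and equate coefficients in (U − (-2)·I) g = f
solving from the highest basis element down gives g = (2/3)x^4 + x^3 + (1/8)x^2 - 5832x + 81
check: U g = 11664x - 162
so U g − (-2)·g = (4/3)x^4 + 2x^3 + (1/4)x^2 = f ✓

the image equals g(x) = (2/3)x^4 + x^3 + (1/8)x^2 - 5832x + 81


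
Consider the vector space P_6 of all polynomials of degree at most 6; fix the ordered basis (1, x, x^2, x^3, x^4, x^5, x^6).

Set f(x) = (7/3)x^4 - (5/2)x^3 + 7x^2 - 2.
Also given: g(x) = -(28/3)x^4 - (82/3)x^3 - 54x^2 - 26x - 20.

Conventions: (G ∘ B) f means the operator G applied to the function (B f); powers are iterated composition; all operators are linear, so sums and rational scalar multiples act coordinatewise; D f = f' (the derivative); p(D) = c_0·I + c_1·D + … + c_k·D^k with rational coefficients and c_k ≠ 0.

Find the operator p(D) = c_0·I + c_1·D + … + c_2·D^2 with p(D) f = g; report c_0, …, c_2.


c_0 = -4, c_1 = -4, c_2 = -2

D^0 f = (7/3)x^4 - (5/2)x^3 + 7x^2 - 2
D^1 f = (28/3)x^3 - (15/2)x^2 + 14x
D^2 f = 28x^2 - 15x + 14
matching coefficients of g against c_0 f + c_1 Df + … from the top degree down determines the c_i
solution: c_0 = -4, c_1 = -4, c_2 = -2


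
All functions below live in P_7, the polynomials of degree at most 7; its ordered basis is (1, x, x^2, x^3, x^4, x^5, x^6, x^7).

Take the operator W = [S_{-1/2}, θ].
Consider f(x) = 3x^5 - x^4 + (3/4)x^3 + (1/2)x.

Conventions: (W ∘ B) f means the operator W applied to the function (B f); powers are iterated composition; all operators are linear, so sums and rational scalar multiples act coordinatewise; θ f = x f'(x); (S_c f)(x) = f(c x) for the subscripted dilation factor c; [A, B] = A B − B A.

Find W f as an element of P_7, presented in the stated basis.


the result is g(x) = 0

θ f = 15x^5 - 4x^4 + (9/4)x^3 + (1/2)x
S_{-1/2} θ f = -(15/32)x^5 - (1/4)x^4 - (9/32)x^3 - (1/4)x
S_{-1/2} f = -(3/32)x^5 - (1/16)x^4 - (3/32)x^3 - (1/4)x
θ S_{-1/2} f = -(15/32)x^5 - (1/4)x^4 - (9/32)x^3 - (1/4)x
[S_{-1/2}, θ] f = 0


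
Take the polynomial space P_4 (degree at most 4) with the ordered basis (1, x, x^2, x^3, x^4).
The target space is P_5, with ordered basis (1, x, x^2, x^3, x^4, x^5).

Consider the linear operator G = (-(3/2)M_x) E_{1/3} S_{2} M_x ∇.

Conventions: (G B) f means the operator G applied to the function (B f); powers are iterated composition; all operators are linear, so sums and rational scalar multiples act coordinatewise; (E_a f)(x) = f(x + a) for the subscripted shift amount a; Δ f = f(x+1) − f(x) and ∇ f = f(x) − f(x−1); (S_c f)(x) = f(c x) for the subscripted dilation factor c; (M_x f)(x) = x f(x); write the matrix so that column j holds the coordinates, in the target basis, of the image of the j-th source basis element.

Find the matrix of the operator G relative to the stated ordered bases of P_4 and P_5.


the matrix is [[0, 0, 0, 0, 0]; [0, -1, -1/3, -1/3, -5/27]; [0, -3, -5, -3, -29/9]; [0, 0, -12, -18, -16]; [0, 0, 0, -36, -56]; [0, 0, 0, 0, -96]] (rows listed top to bottom)

image of 1: 0
image of x: -3x^2 - x
image of x^2: -12x^3 - 5x^2 - (1/3)x
image of x^3: -36x^4 - 18x^3 - 3x^2 - (1/3)x
image of x^4: -96x^5 - 56x^4 - 16x^3 - (29/9)x^2 - (5/27)x
each image's coordinates form column j of the matrix


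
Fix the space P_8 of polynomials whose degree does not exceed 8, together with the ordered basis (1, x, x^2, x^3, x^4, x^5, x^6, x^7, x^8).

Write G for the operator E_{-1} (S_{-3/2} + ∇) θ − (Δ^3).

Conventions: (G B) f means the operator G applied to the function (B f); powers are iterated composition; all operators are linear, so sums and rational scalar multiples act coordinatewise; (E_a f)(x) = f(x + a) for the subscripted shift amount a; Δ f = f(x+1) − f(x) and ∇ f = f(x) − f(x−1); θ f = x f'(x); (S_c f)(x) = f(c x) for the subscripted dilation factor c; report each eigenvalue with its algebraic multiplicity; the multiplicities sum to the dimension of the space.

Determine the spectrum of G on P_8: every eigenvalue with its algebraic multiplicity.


λ = -15309/128 (multiplicity 1), λ = -1215/32 (multiplicity 1), λ = -81/8 (multiplicity 1), λ = -3/2 (multiplicity 1), λ = 0 (multiplicity 1), λ = 9/2 (multiplicity 1), λ = 81/4 (multiplicity 1), λ = 2187/32 (multiplicity 1), λ = 6561/32 (multiplicity 1)

image of 1: 0
image of x: -(3/2)x + 5/2
image of x^2: (9/2)x^2 - 5x - 3/2
image of x^3: -(81/8)x^3 + (315/8)x^2 - (459/8)x + 201/8
image of x^4: (81/4)x^4 - 65x^3 + (99/2)x^2 + 7x - 303/4
image of x^5: -(1215/32)x^5 + (6875/32)x^4 - (8475/16)x^3 + (10715/16)x^2 - (23835/32)x + 1375/32
image of x^6: (2187/32)x^6 - (5985/16)x^5 + (24165/32)x^4 - (5175/8)x^3 - (27675/32)x^2 - (3105/16)x - 27189/32
image of x^7: -(15309/128)x^7 + (113435/128)x^6 - (377937/128)x^5 + (728455/128)x^4 - (1167495/128)x^3 + (501585/128)x^2 - (986139/128)x - 102067/128
image of x^8: (6561/32)x^8 - (6305/4)x^7 + (40551/8)x^6 - (34727/4)x^5 + (54915/16)x^4 - (23975/4)x^3 - (187929/8)x^2 - (31841/4)x - 244191/32
the matrix is upper triangular; its diagonal is (0, -3/2, 9/2, -81/8, 81/4, -1215/32, 2187/32, -15309/128, 6561/32)
for a triangular matrix the eigenvalues are the diagonal entries, with algebraic multiplicity their repetition count
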